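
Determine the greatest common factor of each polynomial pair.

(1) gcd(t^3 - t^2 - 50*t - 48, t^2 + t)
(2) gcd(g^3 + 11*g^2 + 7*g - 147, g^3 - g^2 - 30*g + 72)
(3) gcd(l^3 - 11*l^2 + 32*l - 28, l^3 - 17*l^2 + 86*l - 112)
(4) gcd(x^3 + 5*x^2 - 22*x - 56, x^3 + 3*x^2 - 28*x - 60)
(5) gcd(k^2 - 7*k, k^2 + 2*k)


(1) = gcd((t - 8)*(t + 1)*(t + 6), t*(t + 1)) = t + 1
(2) = gcd((g - 3)*(g + 7)^2, (g - 4)*(g - 3)*(g + 6)) = g - 3
(3) = l^2 - 9*l + 14
(4) = x + 2
(5) = k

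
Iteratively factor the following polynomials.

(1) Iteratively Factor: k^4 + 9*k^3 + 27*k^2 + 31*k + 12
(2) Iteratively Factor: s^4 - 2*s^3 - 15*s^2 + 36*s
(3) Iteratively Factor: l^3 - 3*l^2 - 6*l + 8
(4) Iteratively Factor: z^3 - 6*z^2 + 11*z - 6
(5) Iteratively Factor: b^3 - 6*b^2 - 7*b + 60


(1) = (k + 4)*(k^3 + 5*k^2 + 7*k + 3) = (k + 1)*(k + 4)*(k^2 + 4*k + 3) = (k + 1)*(k + 3)*(k + 4)*(k + 1)
(2) = (s + 4)*(s^3 - 6*s^2 + 9*s) = (s - 3)*(s + 4)*(s^2 - 3*s) = s*(s - 3)*(s + 4)*(s - 3)
(3) = (l + 2)*(l^2 - 5*l + 4) = (l - 1)*(l + 2)*(l - 4)
(4) = (z - 3)*(z^2 - 3*z + 2) = (z - 3)*(z - 1)*(z - 2)
(5) = (b - 5)*(b^2 - b - 12) = (b - 5)*(b - 4)*(b + 3)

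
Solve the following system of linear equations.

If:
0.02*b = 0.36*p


Then:
b = 18.0*p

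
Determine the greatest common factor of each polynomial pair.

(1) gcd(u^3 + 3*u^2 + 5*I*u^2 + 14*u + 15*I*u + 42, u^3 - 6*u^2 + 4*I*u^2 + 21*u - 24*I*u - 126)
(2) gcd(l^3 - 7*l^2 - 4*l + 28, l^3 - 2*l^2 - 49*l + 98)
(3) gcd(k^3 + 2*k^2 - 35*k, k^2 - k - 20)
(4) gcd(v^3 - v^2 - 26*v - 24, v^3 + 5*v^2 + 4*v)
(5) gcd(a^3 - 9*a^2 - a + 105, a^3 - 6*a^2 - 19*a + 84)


(1) = gcd((u + 3)*(u - 2*I)*(u + 7*I), (u - 6)*(u - 3*I)*(u + 7*I)) = u + 7*I
(2) = l^2 - 9*l + 14
(3) = k - 5
(4) = gcd((v - 6)*(v + 1)*(v + 4), v*(v + 1)*(v + 4)) = v^2 + 5*v + 4
(5) = a - 7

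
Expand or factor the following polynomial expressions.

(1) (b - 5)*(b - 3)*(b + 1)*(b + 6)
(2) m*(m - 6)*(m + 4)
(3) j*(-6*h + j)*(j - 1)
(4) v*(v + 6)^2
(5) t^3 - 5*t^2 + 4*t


(1) = b^4 - b^3 - 35*b^2 + 57*b + 90
(2) = m^3 - 2*m^2 - 24*m
(3) = -6*h*j^2 + 6*h*j + j^3 - j^2
(4) = v^3 + 12*v^2 + 36*v
(5) = t*(t - 4)*(t - 1)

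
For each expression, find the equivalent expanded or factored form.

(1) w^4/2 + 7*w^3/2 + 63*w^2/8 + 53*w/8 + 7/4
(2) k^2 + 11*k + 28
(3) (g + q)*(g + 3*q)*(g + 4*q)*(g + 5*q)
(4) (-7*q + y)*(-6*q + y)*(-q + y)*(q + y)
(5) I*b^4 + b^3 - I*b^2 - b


(1) = (w/2 + 1/2)*(w + 1/2)*(w + 2)*(w + 7/2)
(2) = (k + 4)*(k + 7)
(3) = g^4 + 13*g^3*q + 59*g^2*q^2 + 107*g*q^3 + 60*q^4
(4) = -42*q^4 + 13*q^3*y + 41*q^2*y^2 - 13*q*y^3 + y^4
(5) = b*(b - 1)*(b + 1)*(I*b + 1)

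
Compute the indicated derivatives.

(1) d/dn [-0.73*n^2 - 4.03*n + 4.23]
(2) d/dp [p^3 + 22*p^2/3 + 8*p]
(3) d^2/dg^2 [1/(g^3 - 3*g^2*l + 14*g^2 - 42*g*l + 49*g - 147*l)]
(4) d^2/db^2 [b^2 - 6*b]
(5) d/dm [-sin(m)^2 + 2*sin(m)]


(1) = -1.46*n - 4.03
(2) = 3*p^2 + 44*p/3 + 8
(3) = 2*((-3*g + 3*l - 14)*(g^3 - 3*g^2*l + 14*g^2 - 42*g*l + 49*g - 147*l) + (3*g^2 - 6*g*l + 28*g - 42*l + 49)^2)/(g^3 - 3*g^2*l + 14*g^2 - 42*g*l + 49*g - 147*l)^3
(4) = 2
(5) = 2*(1 - sin(m))*cos(m)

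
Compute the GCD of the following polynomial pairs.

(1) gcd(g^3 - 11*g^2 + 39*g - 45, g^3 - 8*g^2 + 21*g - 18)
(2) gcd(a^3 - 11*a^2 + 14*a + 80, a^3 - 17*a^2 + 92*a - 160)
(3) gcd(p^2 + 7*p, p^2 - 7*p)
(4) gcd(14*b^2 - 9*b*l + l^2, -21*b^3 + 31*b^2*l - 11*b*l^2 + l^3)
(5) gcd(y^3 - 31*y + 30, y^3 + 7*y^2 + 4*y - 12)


(1) = gcd((g - 5)*(g - 3)^2, (g - 3)^2*(g - 2)) = g^2 - 6*g + 9
(2) = a^2 - 13*a + 40
(3) = p
(4) = 7*b - l
(5) = y^2 + 5*y - 6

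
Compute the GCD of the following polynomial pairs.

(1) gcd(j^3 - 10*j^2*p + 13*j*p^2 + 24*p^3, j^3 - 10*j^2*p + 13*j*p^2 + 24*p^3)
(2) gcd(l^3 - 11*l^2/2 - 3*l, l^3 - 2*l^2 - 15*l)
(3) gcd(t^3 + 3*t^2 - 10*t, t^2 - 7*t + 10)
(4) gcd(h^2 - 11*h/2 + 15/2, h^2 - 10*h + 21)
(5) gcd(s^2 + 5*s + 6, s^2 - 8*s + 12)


(1) = j^3 - 10*j^2*p + 13*j*p^2 + 24*p^3
(2) = gcd(l*(l - 6)*(l + 1/2), l*(l - 5)*(l + 3)) = l
(3) = t - 2
(4) = gcd((h - 3)*(h - 5/2), (h - 7)*(h - 3)) = h - 3
(5) = gcd((s + 2)*(s + 3), (s - 6)*(s - 2)) = 1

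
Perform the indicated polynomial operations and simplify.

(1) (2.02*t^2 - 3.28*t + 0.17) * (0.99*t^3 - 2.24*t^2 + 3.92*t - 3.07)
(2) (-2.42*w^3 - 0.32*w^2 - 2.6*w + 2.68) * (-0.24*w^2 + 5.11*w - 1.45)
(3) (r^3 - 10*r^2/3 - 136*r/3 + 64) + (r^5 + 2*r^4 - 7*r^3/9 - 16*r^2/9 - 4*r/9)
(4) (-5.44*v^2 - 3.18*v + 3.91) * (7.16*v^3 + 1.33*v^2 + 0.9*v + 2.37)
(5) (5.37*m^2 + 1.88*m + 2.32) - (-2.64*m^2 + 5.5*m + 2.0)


(1) = 1.9998*t^5 - 7.772*t^4 + 15.4339*t^3 - 19.4398*t^2 + 10.736*t - 0.5219
(2) = 0.5808*w^5 - 12.2894*w^4 + 2.4978*w^3 - 13.4652*w^2 + 17.4648*w - 3.886
(3) = r^5 + 2*r^4 + 2*r^3/9 - 46*r^2/9 - 412*r/9 + 64
(4) = -38.9504*v^5 - 30.004*v^4 + 18.8702*v^3 - 10.5545*v^2 - 4.0176*v + 9.2667
(5) = 8.01*m^2 - 3.62*m + 0.32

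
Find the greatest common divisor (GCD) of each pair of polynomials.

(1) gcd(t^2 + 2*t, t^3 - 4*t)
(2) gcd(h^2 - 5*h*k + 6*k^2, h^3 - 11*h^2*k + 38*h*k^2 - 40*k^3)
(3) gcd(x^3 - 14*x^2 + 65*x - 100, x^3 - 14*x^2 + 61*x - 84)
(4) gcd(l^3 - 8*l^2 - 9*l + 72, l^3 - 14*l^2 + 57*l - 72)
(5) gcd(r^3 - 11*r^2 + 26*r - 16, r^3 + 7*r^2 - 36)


(1) = t^2 + 2*t
(2) = gcd((h - 3*k)*(h - 2*k), (h - 5*k)*(h - 4*k)*(h - 2*k)) = h - 2*k
(3) = gcd((x - 5)^2*(x - 4), (x - 7)*(x - 4)*(x - 3)) = x - 4
(4) = gcd((l - 8)*(l - 3)*(l + 3), (l - 8)*(l - 3)^2) = l^2 - 11*l + 24
(5) = r - 2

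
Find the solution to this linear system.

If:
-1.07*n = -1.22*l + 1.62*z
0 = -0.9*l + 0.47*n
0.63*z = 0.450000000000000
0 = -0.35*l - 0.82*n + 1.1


Then:
No Solution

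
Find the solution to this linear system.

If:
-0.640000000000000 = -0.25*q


Then:
q = 2.56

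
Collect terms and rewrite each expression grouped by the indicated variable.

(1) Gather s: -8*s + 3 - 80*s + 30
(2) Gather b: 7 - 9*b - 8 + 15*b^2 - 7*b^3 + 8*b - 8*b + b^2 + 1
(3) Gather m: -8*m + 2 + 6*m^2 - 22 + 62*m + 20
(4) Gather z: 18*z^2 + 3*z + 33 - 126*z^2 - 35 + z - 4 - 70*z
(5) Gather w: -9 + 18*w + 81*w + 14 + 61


(1) = 33 - 88*s
(2) = -7*b^3 + 16*b^2 - 9*b
(3) = 6*m^2 + 54*m
(4) = -108*z^2 - 66*z - 6
(5) = 99*w + 66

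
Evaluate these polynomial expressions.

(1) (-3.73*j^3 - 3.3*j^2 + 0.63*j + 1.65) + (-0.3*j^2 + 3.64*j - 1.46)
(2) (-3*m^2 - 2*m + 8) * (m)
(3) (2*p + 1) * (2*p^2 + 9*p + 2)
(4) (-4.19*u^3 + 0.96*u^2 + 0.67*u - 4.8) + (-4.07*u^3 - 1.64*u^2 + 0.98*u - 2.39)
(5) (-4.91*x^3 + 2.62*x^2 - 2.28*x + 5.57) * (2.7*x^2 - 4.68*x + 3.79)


(1) = -3.73*j^3 - 3.6*j^2 + 4.27*j + 0.19
(2) = -3*m^3 - 2*m^2 + 8*m
(3) = 4*p^3 + 20*p^2 + 13*p + 2
(4) = -8.26*u^3 - 0.68*u^2 + 1.65*u - 7.19
(5) = -13.257*x^5 + 30.0528*x^4 - 37.0265*x^3 + 35.6392*x^2 - 34.7088*x + 21.1103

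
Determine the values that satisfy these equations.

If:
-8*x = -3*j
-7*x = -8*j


Then:
j = 0
x = 0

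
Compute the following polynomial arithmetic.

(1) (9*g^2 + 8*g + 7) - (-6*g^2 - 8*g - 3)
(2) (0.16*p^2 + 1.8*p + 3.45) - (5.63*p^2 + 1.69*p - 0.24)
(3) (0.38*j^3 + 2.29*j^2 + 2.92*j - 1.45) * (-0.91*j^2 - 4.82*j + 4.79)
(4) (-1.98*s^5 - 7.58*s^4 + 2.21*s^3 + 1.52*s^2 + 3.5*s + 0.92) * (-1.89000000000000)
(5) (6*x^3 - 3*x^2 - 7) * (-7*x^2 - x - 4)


(1) = 15*g^2 + 16*g + 10
(2) = -5.47*p^2 + 0.11*p + 3.69
(3) = -0.3458*j^5 - 3.9155*j^4 - 11.8748*j^3 - 1.7858*j^2 + 20.9758*j - 6.9455
(4) = 3.7422*s^5 + 14.3262*s^4 - 4.1769*s^3 - 2.8728*s^2 - 6.615*s - 1.7388
(5) = -42*x^5 + 15*x^4 - 21*x^3 + 61*x^2 + 7*x + 28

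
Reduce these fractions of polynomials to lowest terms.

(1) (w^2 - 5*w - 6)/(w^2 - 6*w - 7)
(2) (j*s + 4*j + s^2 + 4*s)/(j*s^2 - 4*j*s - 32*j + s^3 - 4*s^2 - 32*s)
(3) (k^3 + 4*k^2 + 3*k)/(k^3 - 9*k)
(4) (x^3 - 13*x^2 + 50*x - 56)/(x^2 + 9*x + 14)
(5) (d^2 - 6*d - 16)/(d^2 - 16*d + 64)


(1) = (w - 6)/(w - 7)
(2) = 1/(s - 8)
(3) = (k + 1)/(k - 3)
(4) = (x^3 - 13*x^2 + 50*x - 56)/(x^2 + 9*x + 14)
(5) = (d + 2)/(d - 8)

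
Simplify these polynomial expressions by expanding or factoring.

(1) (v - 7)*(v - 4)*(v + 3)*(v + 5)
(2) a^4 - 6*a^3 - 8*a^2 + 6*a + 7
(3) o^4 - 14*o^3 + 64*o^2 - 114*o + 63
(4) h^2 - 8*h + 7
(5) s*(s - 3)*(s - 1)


(1) = v^4 - 3*v^3 - 45*v^2 + 59*v + 420
(2) = (a - 7)*(a - 1)*(a + 1)^2
(3) = (o - 7)*(o - 3)^2*(o - 1)
(4) = (h - 7)*(h - 1)
(5) = s^3 - 4*s^2 + 3*s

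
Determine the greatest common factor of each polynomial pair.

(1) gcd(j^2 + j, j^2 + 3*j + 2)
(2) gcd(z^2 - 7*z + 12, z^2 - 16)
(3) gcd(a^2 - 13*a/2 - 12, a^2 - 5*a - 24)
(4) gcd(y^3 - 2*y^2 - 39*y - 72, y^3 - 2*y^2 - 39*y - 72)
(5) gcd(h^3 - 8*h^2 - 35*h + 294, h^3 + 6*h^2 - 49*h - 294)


(1) = gcd(j*(j + 1), (j + 1)*(j + 2)) = j + 1
(2) = z - 4
(3) = a - 8
(4) = gcd((y - 8)*(y + 3)^2, (y - 8)*(y + 3)^2) = y^3 - 2*y^2 - 39*y - 72
(5) = h^2 - h - 42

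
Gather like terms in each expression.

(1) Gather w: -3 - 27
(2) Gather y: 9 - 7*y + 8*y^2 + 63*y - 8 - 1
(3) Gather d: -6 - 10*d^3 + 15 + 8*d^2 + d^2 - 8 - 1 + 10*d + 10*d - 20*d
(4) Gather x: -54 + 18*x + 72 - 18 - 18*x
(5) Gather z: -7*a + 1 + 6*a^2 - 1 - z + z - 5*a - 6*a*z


(1) = -30
(2) = 8*y^2 + 56*y
(3) = -10*d^3 + 9*d^2
(4) = 0
(5) = 6*a^2 - 6*a*z - 12*a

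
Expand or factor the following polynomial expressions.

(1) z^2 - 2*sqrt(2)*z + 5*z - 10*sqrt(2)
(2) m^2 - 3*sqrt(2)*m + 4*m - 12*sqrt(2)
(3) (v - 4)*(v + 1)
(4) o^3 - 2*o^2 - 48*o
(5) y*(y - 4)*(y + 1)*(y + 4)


(1) = (z + 5)*(z - 2*sqrt(2))
(2) = (m + 4)*(m - 3*sqrt(2))
(3) = v^2 - 3*v - 4
(4) = o*(o - 8)*(o + 6)
(5) = y^4 + y^3 - 16*y^2 - 16*y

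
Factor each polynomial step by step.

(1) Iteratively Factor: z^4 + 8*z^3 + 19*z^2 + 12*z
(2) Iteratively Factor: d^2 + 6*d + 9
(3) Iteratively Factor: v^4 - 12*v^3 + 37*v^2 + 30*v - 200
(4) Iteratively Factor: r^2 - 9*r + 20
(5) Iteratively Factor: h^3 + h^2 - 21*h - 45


(1) = (z + 1)*(z^3 + 7*z^2 + 12*z) = (z + 1)*(z + 3)*(z^2 + 4*z) = (z + 1)*(z + 3)*(z + 4)*(z)
(2) = (d + 3)*(d + 3)
(3) = (v - 4)*(v^3 - 8*v^2 + 5*v + 50) = (v - 5)*(v - 4)*(v^2 - 3*v - 10) = (v - 5)^2*(v - 4)*(v + 2)
(4) = (r - 4)*(r - 5)
(5) = (h + 3)*(h^2 - 2*h - 15) = (h - 5)*(h + 3)*(h + 3)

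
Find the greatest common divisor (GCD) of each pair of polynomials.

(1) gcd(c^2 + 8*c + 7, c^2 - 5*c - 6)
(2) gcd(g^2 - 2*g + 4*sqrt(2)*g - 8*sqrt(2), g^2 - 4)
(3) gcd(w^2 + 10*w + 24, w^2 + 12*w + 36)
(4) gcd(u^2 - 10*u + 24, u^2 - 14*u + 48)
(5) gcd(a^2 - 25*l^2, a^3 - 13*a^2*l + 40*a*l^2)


(1) = gcd((c + 1)*(c + 7), (c - 6)*(c + 1)) = c + 1
(2) = g - 2
(3) = w + 6
(4) = u - 6
(5) = gcd((a - 5*l)*(a + 5*l), a*(a - 8*l)*(a - 5*l)) = a - 5*l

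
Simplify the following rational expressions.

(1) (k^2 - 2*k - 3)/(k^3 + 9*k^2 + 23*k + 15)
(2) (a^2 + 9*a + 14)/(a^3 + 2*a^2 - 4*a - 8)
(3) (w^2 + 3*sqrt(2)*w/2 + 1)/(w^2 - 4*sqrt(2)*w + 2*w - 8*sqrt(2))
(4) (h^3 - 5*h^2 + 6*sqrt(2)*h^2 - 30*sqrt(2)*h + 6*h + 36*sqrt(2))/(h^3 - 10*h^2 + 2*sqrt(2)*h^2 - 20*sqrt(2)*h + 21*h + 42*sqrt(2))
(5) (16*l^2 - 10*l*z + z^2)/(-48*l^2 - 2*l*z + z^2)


(1) = (k - 3)/(k^2 + 8*k + 15)
(2) = (a + 7)/(a^2 - 4)
(3) = (2*w^2 + 3*sqrt(2)*w + 2)/(2*w^2 + w*(4 - 8*sqrt(2)) - 16*sqrt(2))
(4) = (h^2 + h*(-2 + 6*sqrt(2)) - 12*sqrt(2))/(h^2 + h*(-7 + 2*sqrt(2)) - 14*sqrt(2))
(5) = (-2*l + z)/(6*l + z)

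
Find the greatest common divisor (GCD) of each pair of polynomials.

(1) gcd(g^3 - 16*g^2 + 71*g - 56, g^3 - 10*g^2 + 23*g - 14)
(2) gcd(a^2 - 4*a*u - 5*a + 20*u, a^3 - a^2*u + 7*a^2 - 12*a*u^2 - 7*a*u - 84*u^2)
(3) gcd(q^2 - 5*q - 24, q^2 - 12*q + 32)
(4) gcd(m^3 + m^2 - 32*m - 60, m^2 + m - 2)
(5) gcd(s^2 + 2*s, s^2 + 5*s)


(1) = g^2 - 8*g + 7
(2) = -a + 4*u
(3) = q - 8
(4) = m + 2
(5) = s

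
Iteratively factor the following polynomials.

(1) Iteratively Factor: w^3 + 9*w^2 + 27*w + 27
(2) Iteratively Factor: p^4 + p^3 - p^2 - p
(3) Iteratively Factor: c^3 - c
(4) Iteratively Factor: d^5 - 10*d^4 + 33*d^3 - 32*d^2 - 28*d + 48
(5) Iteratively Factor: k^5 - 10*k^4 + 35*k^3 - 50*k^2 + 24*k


(1) = (w + 3)*(w^2 + 6*w + 9) = (w + 3)^2*(w + 3)
(2) = (p + 1)*(p^3 - p) = p*(p + 1)*(p^2 - 1) = p*(p - 1)*(p + 1)*(p + 1)
(3) = (c)*(c^2 - 1) = c*(c - 1)*(c + 1)
(4) = (d - 3)*(d^4 - 7*d^3 + 12*d^2 + 4*d - 16) = (d - 3)*(d + 1)*(d^3 - 8*d^2 + 20*d - 16) = (d - 3)*(d - 2)*(d + 1)*(d^2 - 6*d + 8) = (d - 3)*(d - 2)^2*(d + 1)*(d - 4)
(5) = (k - 1)*(k^4 - 9*k^3 + 26*k^2 - 24*k) = (k - 3)*(k - 1)*(k^3 - 6*k^2 + 8*k) = (k - 4)*(k - 3)*(k - 1)*(k^2 - 2*k) = (k - 4)*(k - 3)*(k - 2)*(k - 1)*(k)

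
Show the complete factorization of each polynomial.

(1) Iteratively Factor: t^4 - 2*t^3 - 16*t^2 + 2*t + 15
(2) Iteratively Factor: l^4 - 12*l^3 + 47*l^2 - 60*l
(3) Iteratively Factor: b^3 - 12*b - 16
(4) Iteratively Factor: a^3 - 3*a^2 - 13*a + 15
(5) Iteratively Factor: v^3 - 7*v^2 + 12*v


(1) = (t - 1)*(t^3 - t^2 - 17*t - 15) = (t - 5)*(t - 1)*(t^2 + 4*t + 3) = (t - 5)*(t - 1)*(t + 3)*(t + 1)
(2) = (l - 5)*(l^3 - 7*l^2 + 12*l) = (l - 5)*(l - 4)*(l^2 - 3*l) = (l - 5)*(l - 4)*(l - 3)*(l)
(3) = (b + 2)*(b^2 - 2*b - 8) = (b + 2)^2*(b - 4)
(4) = (a - 1)*(a^2 - 2*a - 15) = (a - 5)*(a - 1)*(a + 3)
(5) = (v - 3)*(v^2 - 4*v) = (v - 4)*(v - 3)*(v)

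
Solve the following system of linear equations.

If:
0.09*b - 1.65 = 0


Then:
b = 18.33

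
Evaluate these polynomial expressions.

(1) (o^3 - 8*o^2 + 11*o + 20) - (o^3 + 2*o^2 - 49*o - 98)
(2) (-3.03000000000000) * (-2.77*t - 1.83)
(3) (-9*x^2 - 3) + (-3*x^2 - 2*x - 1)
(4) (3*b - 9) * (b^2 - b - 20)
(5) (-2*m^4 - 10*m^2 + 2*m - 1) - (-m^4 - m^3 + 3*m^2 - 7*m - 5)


(1) = -10*o^2 + 60*o + 118
(2) = 8.3931*t + 5.5449
(3) = -12*x^2 - 2*x - 4
(4) = 3*b^3 - 12*b^2 - 51*b + 180
(5) = -m^4 + m^3 - 13*m^2 + 9*m + 4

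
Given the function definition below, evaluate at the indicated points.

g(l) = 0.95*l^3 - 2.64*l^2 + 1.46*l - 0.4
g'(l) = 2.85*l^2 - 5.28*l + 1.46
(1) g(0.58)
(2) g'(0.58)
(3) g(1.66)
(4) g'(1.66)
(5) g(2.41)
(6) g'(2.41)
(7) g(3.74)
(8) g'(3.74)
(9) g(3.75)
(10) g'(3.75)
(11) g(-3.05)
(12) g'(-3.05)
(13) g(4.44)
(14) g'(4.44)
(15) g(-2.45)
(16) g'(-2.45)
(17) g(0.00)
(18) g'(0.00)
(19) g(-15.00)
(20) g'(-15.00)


(1) = -0.26
(2) = -0.64
(3) = -0.91
(4) = 0.55
(5) = 1.08
(6) = 5.29
(7) = 17.83
(8) = 21.58
(9) = 18.05
(10) = 21.74
(11) = -56.37
(12) = 44.08
(13) = 37.19
(14) = 34.20
(15) = -33.79
(16) = 31.50
(17) = -0.40
(18) = 1.46
(19) = -3822.55
(20) = 721.91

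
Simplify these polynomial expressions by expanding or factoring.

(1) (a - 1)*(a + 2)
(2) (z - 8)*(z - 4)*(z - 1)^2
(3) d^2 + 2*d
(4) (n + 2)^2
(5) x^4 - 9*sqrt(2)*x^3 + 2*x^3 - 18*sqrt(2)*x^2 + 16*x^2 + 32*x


(1) = a^2 + a - 2
(2) = z^4 - 14*z^3 + 57*z^2 - 76*z + 32
(3) = d*(d + 2)
(4) = n^2 + 4*n + 4
(5) = x*(x + 2)*(x - 8*sqrt(2))*(x - sqrt(2))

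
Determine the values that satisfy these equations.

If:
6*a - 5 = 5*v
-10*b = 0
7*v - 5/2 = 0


Then:
a = 95/84
b = 0
v = 5/14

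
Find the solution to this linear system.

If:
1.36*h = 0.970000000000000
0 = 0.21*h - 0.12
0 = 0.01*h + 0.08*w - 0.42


Then:
No Solution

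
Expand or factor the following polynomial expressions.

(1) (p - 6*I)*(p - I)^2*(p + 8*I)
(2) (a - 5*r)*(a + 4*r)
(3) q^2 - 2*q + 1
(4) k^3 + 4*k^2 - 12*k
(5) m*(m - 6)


(1) = p^4 + 51*p^2 - 98*I*p - 48
(2) = a^2 - a*r - 20*r^2
(3) = (q - 1)^2
(4) = k*(k - 2)*(k + 6)
(5) = m^2 - 6*m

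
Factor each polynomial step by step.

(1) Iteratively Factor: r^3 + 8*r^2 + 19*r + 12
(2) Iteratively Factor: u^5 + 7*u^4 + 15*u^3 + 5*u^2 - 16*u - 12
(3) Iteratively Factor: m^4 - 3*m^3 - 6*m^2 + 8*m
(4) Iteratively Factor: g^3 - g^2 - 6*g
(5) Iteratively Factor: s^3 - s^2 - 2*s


(1) = (r + 3)*(r^2 + 5*r + 4) = (r + 3)*(r + 4)*(r + 1)
(2) = (u - 1)*(u^4 + 8*u^3 + 23*u^2 + 28*u + 12) = (u - 1)*(u + 1)*(u^3 + 7*u^2 + 16*u + 12) = (u - 1)*(u + 1)*(u + 2)*(u^2 + 5*u + 6) = (u - 1)*(u + 1)*(u + 2)*(u + 3)*(u + 2)
(3) = (m + 2)*(m^3 - 5*m^2 + 4*m) = m*(m + 2)*(m^2 - 5*m + 4) = m*(m - 4)*(m + 2)*(m - 1)
(4) = (g)*(g^2 - g - 6) = g*(g + 2)*(g - 3)
(5) = (s - 2)*(s^2 + s) = (s - 2)*(s + 1)*(s)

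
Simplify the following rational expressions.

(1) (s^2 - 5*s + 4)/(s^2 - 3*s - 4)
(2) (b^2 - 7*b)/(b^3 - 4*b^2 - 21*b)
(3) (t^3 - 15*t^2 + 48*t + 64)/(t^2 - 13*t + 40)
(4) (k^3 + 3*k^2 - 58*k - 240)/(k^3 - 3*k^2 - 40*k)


(1) = (s - 1)/(s + 1)
(2) = 1/(b + 3)
(3) = (t^2 - 7*t - 8)/(t - 5)
(4) = (k + 6)/k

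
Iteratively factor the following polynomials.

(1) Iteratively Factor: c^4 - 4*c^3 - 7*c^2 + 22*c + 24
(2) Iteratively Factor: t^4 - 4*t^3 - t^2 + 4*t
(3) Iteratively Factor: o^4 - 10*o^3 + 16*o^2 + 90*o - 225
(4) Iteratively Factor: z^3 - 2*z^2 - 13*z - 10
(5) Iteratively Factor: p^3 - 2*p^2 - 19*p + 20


(1) = (c + 1)*(c^3 - 5*c^2 - 2*c + 24) = (c + 1)*(c + 2)*(c^2 - 7*c + 12) = (c - 3)*(c + 1)*(c + 2)*(c - 4)
(2) = (t + 1)*(t^3 - 5*t^2 + 4*t) = t*(t + 1)*(t^2 - 5*t + 4) = t*(t - 1)*(t + 1)*(t - 4)
(3) = (o - 3)*(o^3 - 7*o^2 - 5*o + 75) = (o - 5)*(o - 3)*(o^2 - 2*o - 15) = (o - 5)^2*(o - 3)*(o + 3)
(4) = (z - 5)*(z^2 + 3*z + 2) = (z - 5)*(z + 2)*(z + 1)
(5) = (p - 1)*(p^2 - p - 20) = (p - 1)*(p + 4)*(p - 5)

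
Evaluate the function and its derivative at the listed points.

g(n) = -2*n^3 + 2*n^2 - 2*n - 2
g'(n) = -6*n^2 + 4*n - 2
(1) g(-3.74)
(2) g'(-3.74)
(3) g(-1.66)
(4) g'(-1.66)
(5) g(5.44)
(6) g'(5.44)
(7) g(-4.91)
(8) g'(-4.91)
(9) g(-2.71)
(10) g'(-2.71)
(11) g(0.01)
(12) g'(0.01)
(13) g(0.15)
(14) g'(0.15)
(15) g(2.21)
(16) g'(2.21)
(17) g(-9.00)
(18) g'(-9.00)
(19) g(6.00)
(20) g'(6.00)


(1) = 138.08
(2) = -100.89
(3) = 15.98
(4) = -25.17
(5) = -275.67
(6) = -157.80
(7) = 292.78
(8) = -166.29
(9) = 57.91
(10) = -56.90
(11) = -2.02
(12) = -1.96
(13) = -2.26
(14) = -1.53
(15) = -18.24
(16) = -22.46
(17) = 1636.00
(18) = -524.00
(19) = -374.00
(20) = -194.00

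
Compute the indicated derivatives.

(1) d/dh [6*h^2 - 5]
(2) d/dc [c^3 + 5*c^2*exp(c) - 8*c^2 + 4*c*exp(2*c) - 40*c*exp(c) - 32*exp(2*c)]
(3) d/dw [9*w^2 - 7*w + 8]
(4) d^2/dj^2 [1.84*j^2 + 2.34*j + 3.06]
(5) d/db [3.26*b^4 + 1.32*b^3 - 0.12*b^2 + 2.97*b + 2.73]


(1) = 12*h
(2) = 5*c^2*exp(c) + 3*c^2 + 8*c*exp(2*c) - 30*c*exp(c) - 16*c - 60*exp(2*c) - 40*exp(c)
(3) = 18*w - 7
(4) = 3.68000000000000
(5) = 13.04*b^3 + 3.96*b^2 - 0.24*b + 2.97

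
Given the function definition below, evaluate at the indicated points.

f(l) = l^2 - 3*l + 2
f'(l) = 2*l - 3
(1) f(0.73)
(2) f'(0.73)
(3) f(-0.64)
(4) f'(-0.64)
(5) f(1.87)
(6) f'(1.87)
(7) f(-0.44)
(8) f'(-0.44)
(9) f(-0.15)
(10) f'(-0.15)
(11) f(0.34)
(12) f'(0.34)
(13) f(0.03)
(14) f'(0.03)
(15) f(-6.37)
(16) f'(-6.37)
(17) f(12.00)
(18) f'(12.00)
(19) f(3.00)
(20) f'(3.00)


(1) = 0.34
(2) = -1.54
(3) = 4.33
(4) = -4.28
(5) = -0.11
(6) = 0.74
(7) = 3.51
(8) = -3.88
(9) = 2.47
(10) = -3.30
(11) = 1.10
(12) = -2.32
(13) = 1.91
(14) = -2.94
(15) = 61.69
(16) = -15.74
(17) = 110.00
(18) = 21.00
(19) = 2.00
(20) = 3.00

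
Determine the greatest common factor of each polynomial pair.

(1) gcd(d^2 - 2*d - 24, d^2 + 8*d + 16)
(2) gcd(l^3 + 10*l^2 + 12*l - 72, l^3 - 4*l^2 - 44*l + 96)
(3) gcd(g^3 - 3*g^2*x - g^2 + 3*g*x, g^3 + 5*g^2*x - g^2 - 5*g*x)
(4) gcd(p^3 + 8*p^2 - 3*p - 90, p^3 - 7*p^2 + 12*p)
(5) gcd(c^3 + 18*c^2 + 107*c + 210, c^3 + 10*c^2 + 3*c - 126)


(1) = d + 4
(2) = l^2 + 4*l - 12
(3) = g^2 - g
(4) = p - 3
(5) = gcd((c + 5)*(c + 6)*(c + 7), (c - 3)*(c + 6)*(c + 7)) = c^2 + 13*c + 42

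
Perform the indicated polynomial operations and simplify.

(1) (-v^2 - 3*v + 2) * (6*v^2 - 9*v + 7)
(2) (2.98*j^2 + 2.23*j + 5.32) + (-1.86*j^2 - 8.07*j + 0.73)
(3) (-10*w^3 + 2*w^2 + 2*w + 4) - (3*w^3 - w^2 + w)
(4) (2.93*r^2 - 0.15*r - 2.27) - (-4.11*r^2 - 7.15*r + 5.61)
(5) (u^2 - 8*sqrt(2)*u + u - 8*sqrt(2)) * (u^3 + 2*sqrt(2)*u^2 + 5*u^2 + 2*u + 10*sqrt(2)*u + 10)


(1) = -6*v^4 - 9*v^3 + 32*v^2 - 39*v + 14
(2) = 1.12*j^2 - 5.84*j + 6.05
(3) = -13*w^3 + 3*w^2 + w + 4
(4) = 7.04*r^2 + 7.0*r - 7.88
(5) = u^5 - 6*sqrt(2)*u^4 + 6*u^4 - 36*sqrt(2)*u^3 - 25*u^3 - 180*u^2 - 46*sqrt(2)*u^2 - 150*u - 96*sqrt(2)*u - 80*sqrt(2)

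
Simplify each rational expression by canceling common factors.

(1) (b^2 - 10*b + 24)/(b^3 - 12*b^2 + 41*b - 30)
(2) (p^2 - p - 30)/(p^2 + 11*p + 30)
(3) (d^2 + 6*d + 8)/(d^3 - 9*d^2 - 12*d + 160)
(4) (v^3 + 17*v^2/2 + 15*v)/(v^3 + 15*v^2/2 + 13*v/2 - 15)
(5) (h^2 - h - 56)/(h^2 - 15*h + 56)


(1) = (b - 4)/(b^2 - 6*b + 5)
(2) = (p - 6)/(p + 6)
(3) = (d + 2)/(d^2 - 13*d + 40)
(4) = v/(v - 1)
(5) = (h + 7)/(h - 7)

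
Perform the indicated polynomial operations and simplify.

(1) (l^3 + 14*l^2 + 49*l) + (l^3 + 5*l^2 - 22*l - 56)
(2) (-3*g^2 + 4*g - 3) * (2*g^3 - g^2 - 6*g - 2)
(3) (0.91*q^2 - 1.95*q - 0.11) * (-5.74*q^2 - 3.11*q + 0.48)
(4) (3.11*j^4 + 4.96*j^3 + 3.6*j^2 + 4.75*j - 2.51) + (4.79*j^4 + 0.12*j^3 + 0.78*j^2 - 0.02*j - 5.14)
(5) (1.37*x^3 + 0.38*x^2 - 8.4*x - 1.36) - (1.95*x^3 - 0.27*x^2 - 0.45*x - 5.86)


(1) = 2*l^3 + 19*l^2 + 27*l - 56
(2) = -6*g^5 + 11*g^4 + 8*g^3 - 15*g^2 + 10*g + 6
(3) = -5.2234*q^4 + 8.3629*q^3 + 7.1327*q^2 - 0.5939*q - 0.0528
(4) = 7.9*j^4 + 5.08*j^3 + 4.38*j^2 + 4.73*j - 7.65
(5) = -0.58*x^3 + 0.65*x^2 - 7.95*x + 4.5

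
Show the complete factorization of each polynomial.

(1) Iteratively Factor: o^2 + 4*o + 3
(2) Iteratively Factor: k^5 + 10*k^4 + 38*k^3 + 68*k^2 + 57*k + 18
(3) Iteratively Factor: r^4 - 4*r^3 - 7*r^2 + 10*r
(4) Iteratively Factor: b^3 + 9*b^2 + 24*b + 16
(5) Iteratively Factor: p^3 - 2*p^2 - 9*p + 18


(1) = (o + 1)*(o + 3)
(2) = (k + 2)*(k^4 + 8*k^3 + 22*k^2 + 24*k + 9) = (k + 2)*(k + 3)*(k^3 + 5*k^2 + 7*k + 3) = (k + 1)*(k + 2)*(k + 3)*(k^2 + 4*k + 3) = (k + 1)*(k + 2)*(k + 3)^2*(k + 1)
(3) = (r - 1)*(r^3 - 3*r^2 - 10*r) = (r - 1)*(r + 2)*(r^2 - 5*r) = r*(r - 1)*(r + 2)*(r - 5)
(4) = (b + 4)*(b^2 + 5*b + 4) = (b + 4)^2*(b + 1)
(5) = (p + 3)*(p^2 - 5*p + 6) = (p - 2)*(p + 3)*(p - 3)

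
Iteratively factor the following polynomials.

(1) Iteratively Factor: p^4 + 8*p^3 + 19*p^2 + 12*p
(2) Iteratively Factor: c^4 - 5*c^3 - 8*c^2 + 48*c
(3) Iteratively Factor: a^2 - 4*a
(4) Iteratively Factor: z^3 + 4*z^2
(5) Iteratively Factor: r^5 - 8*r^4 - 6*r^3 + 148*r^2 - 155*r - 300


(1) = (p + 4)*(p^3 + 4*p^2 + 3*p) = p*(p + 4)*(p^2 + 4*p + 3) = p*(p + 3)*(p + 4)*(p + 1)
(2) = (c)*(c^3 - 5*c^2 - 8*c + 48) = c*(c - 4)*(c^2 - c - 12) = c*(c - 4)*(c + 3)*(c - 4)
(3) = (a - 4)*(a)
(4) = (z + 4)*(z^2) = z*(z + 4)*(z)
(5) = (r + 1)*(r^4 - 9*r^3 + 3*r^2 + 145*r - 300) = (r - 5)*(r + 1)*(r^3 - 4*r^2 - 17*r + 60) = (r - 5)*(r - 3)*(r + 1)*(r^2 - r - 20) = (r - 5)*(r - 3)*(r + 1)*(r + 4)*(r - 5)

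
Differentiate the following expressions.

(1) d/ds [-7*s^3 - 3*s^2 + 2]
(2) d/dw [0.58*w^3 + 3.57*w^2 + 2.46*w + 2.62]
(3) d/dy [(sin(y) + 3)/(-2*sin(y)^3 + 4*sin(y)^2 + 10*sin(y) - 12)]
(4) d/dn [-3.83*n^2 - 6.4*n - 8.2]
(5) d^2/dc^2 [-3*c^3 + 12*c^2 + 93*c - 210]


(1) = 3*s*(-7*s - 2)
(2) = 1.74*w^2 + 7.14*w + 2.46
(3) = (2*sin(y)^3 + 7*sin(y)^2 - 12*sin(y) - 21)*cos(y)/(2*(sin(y)^3 - 2*sin(y)^2 - 5*sin(y) + 6)^2)
(4) = -7.66*n - 6.4
(5) = 24 - 18*c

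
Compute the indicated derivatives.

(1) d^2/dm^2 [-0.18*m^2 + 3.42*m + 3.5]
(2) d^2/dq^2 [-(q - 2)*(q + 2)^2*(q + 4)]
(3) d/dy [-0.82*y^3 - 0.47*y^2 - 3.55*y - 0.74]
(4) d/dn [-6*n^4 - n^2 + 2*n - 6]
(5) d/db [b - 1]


(1) = -0.360000000000000
(2) = -12*q^2 - 36*q - 8
(3) = -2.46*y^2 - 0.94*y - 3.55
(4) = -24*n^3 - 2*n + 2
(5) = 1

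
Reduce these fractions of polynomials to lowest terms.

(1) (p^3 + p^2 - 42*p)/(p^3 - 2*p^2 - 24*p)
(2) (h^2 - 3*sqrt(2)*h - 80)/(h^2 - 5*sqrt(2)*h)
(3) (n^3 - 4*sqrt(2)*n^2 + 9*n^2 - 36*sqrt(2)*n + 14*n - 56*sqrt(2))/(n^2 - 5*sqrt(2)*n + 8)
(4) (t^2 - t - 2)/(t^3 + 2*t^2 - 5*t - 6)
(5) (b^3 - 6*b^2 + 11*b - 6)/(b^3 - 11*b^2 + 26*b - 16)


(1) = (p + 7)/(p + 4)
(2) = (h^2 - 3*sqrt(2)*h - 80)/(h^2 - 5*sqrt(2)*h)
(3) = (n^2 + 9*n + 14)/(n - sqrt(2))
(4) = 1/(t + 3)
(5) = (b - 3)/(b - 8)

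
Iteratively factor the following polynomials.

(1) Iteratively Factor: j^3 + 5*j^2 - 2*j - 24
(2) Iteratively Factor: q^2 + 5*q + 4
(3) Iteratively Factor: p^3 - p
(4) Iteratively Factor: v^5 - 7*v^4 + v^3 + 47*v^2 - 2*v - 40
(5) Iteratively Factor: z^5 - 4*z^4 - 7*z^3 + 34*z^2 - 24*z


(1) = (j + 4)*(j^2 + j - 6) = (j + 3)*(j + 4)*(j - 2)
(2) = (q + 4)*(q + 1)
(3) = (p + 1)*(p^2 - p) = (p - 1)*(p + 1)*(p)
(4) = (v - 4)*(v^4 - 3*v^3 - 11*v^2 + 3*v + 10) = (v - 5)*(v - 4)*(v^3 + 2*v^2 - v - 2) = (v - 5)*(v - 4)*(v - 1)*(v^2 + 3*v + 2) = (v - 5)*(v - 4)*(v - 1)*(v + 1)*(v + 2)
(5) = (z)*(z^4 - 4*z^3 - 7*z^2 + 34*z - 24) = z*(z - 2)*(z^3 - 2*z^2 - 11*z + 12) = z*(z - 2)*(z - 1)*(z^2 - z - 12) = z*(z - 4)*(z - 2)*(z - 1)*(z + 3)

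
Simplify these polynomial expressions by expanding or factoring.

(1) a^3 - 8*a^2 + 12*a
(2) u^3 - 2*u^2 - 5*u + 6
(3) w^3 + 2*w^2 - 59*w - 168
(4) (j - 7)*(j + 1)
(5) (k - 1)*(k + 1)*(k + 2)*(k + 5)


(1) = a*(a - 6)*(a - 2)
(2) = (u - 3)*(u - 1)*(u + 2)
(3) = (w - 8)*(w + 3)*(w + 7)
(4) = j^2 - 6*j - 7
(5) = k^4 + 7*k^3 + 9*k^2 - 7*k - 10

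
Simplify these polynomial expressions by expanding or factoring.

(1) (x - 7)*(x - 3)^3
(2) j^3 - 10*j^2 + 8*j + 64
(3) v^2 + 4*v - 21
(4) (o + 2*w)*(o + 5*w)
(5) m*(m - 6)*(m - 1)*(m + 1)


(1) = x^4 - 16*x^3 + 90*x^2 - 216*x + 189
(2) = (j - 8)*(j - 4)*(j + 2)
(3) = (v - 3)*(v + 7)
(4) = o^2 + 7*o*w + 10*w^2
(5) = m^4 - 6*m^3 - m^2 + 6*m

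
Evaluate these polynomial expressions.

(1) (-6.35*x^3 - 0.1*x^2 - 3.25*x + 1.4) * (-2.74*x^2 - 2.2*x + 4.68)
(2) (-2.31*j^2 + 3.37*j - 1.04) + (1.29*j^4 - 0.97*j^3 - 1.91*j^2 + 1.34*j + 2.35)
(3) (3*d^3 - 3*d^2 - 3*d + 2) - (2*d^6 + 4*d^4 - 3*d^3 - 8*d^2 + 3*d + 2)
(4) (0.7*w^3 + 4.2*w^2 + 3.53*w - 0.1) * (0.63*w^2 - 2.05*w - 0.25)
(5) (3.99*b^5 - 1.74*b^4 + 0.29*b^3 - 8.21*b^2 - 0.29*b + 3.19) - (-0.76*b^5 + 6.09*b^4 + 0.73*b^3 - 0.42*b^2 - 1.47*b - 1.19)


(1) = 17.399*x^5 + 14.244*x^4 - 20.593*x^3 + 2.846*x^2 - 18.29*x + 6.552
(2) = 1.29*j^4 - 0.97*j^3 - 4.22*j^2 + 4.71*j + 1.31
(3) = -2*d^6 - 4*d^4 + 6*d^3 + 5*d^2 - 6*d
(4) = 0.441*w^5 + 1.211*w^4 - 6.5611*w^3 - 8.3495*w^2 - 0.6775*w + 0.025
(5) = 4.75*b^5 - 7.83*b^4 - 0.44*b^3 - 7.79*b^2 + 1.18*b + 4.38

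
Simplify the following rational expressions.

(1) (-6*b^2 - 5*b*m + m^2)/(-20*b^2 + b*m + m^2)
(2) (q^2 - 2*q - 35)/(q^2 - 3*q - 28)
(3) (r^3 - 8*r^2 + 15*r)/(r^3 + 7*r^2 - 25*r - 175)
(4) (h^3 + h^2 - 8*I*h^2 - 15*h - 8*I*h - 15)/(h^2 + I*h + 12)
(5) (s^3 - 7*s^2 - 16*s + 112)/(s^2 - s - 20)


(1) = (6*b^2 + 5*b*m - m^2)/(20*b^2 - b*m - m^2)
(2) = (q + 5)/(q + 4)
(3) = (r^2 - 3*r)/(r^2 + 12*r + 35)
(4) = (h^2 + h*(1 - 5*I) - 5*I)/(h + 4*I)
(5) = (s^2 - 11*s + 28)/(s - 5)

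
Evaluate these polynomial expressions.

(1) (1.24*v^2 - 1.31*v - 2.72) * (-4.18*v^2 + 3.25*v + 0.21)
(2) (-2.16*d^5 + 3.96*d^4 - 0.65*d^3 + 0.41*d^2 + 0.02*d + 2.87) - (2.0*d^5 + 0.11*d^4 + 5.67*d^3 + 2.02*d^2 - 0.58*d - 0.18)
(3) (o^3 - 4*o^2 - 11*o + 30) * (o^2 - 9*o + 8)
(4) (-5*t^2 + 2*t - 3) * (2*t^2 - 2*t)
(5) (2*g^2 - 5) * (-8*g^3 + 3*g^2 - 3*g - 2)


(1) = -5.1832*v^4 + 9.5058*v^3 + 7.3725*v^2 - 9.1151*v - 0.5712
(2) = -4.16*d^5 + 3.85*d^4 - 6.32*d^3 - 1.61*d^2 + 0.6*d + 3.05
(3) = o^5 - 13*o^4 + 33*o^3 + 97*o^2 - 358*o + 240
(4) = -10*t^4 + 14*t^3 - 10*t^2 + 6*t
(5) = -16*g^5 + 6*g^4 + 34*g^3 - 19*g^2 + 15*g + 10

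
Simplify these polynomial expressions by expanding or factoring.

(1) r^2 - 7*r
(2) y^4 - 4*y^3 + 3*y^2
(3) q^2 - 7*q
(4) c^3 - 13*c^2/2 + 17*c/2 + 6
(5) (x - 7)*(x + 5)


(1) = r*(r - 7)
(2) = y^2*(y - 3)*(y - 1)
(3) = q*(q - 7)
(4) = (c - 4)*(c - 3)*(c + 1/2)
(5) = x^2 - 2*x - 35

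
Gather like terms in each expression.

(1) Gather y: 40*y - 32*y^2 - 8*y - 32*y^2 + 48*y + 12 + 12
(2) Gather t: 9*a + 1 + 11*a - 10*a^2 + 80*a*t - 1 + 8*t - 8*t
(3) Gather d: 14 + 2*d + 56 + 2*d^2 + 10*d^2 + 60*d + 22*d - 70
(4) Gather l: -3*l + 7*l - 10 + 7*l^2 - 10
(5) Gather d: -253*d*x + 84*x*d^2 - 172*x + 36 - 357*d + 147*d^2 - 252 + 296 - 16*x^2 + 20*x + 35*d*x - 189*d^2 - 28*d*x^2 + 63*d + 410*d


(1) = -64*y^2 + 80*y + 24
(2) = -10*a^2 + 80*a*t + 20*a
(3) = 12*d^2 + 84*d
(4) = 7*l^2 + 4*l - 20
(5) = d^2*(84*x - 42) + d*(-28*x^2 - 218*x + 116) - 16*x^2 - 152*x + 80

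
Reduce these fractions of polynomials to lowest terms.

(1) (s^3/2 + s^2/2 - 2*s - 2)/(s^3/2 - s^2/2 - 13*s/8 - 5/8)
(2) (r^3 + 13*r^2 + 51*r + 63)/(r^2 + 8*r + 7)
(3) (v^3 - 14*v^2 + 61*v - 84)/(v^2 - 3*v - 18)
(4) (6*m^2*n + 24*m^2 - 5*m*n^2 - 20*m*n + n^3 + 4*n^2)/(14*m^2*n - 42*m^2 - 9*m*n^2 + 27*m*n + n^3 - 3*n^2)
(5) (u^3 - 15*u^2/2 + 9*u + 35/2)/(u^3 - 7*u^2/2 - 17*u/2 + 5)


(1) = (4*s^2 - 16)/(4*s^2 - 8*s - 5)
(2) = (r^2 + 6*r + 9)/(r + 1)
(3) = (v^3 - 14*v^2 + 61*v - 84)/(v^2 - 3*v - 18)
(4) = (3*m*n + 12*m - n^2 - 4*n)/(7*m*n - 21*m - n^2 + 3*n)
(5) = (2*u^2 - 5*u - 7)/(2*u^2 + 3*u - 2)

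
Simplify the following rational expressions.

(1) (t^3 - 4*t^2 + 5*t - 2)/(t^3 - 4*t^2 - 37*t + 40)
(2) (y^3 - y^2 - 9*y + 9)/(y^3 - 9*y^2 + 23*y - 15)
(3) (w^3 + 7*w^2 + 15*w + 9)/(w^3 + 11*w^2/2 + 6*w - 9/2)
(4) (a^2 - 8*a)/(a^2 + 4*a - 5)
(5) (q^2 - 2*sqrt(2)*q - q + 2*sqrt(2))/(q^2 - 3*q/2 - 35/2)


(1) = (t^2 - 3*t + 2)/(t^2 - 3*t - 40)
(2) = (y + 3)/(y - 5)
(3) = (2*w + 2)/(2*w - 1)
(4) = (a^2 - 8*a)/(a^2 + 4*a - 5)
(5) = (2*q^2 + q*(-4*sqrt(2) - 2) + 4*sqrt(2))/(2*q^2 - 3*q - 35)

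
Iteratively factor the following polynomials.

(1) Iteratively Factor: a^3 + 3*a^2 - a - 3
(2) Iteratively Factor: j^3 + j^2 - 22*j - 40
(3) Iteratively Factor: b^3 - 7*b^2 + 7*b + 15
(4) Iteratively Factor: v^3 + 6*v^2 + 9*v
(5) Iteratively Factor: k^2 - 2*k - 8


(1) = (a + 3)*(a^2 - 1) = (a - 1)*(a + 3)*(a + 1)
(2) = (j + 2)*(j^2 - j - 20) = (j - 5)*(j + 2)*(j + 4)
(3) = (b - 5)*(b^2 - 2*b - 3) = (b - 5)*(b - 3)*(b + 1)
(4) = (v + 3)*(v^2 + 3*v) = (v + 3)^2*(v)
(5) = (k + 2)*(k - 4)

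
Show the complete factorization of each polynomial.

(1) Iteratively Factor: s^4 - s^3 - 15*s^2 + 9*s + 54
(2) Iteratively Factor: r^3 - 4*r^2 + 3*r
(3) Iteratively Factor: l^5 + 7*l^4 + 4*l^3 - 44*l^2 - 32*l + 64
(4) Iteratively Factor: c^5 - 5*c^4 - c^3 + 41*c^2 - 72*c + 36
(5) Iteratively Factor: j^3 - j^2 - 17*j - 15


(1) = (s - 3)*(s^3 + 2*s^2 - 9*s - 18) = (s - 3)*(s + 3)*(s^2 - s - 6) = (s - 3)^2*(s + 3)*(s + 2)
(2) = (r - 3)*(r^2 - r) = r*(r - 3)*(r - 1)
(3) = (l - 2)*(l^4 + 9*l^3 + 22*l^2 - 32) = (l - 2)*(l + 2)*(l^3 + 7*l^2 + 8*l - 16) = (l - 2)*(l + 2)*(l + 4)*(l^2 + 3*l - 4) = (l - 2)*(l - 1)*(l + 2)*(l + 4)*(l + 4)
(4) = (c - 3)*(c^4 - 2*c^3 - 7*c^2 + 20*c - 12) = (c - 3)*(c - 2)*(c^3 - 7*c + 6) = (c - 3)*(c - 2)^2*(c^2 + 2*c - 3) = (c - 3)*(c - 2)^2*(c + 3)*(c - 1)
(5) = (j - 5)*(j^2 + 4*j + 3) = (j - 5)*(j + 1)*(j + 3)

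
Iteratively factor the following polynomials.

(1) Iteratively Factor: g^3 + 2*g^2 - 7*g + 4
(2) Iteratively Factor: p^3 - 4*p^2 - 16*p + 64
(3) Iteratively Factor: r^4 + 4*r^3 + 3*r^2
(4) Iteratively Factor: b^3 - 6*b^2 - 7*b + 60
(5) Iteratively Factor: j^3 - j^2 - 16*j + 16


(1) = (g - 1)*(g^2 + 3*g - 4) = (g - 1)^2*(g + 4)
(2) = (p + 4)*(p^2 - 8*p + 16) = (p - 4)*(p + 4)*(p - 4)
(3) = (r + 3)*(r^3 + r^2) = r*(r + 3)*(r^2 + r) = r^2*(r + 3)*(r + 1)
(4) = (b + 3)*(b^2 - 9*b + 20) = (b - 5)*(b + 3)*(b - 4)
(5) = (j - 1)*(j^2 - 16) = (j - 4)*(j - 1)*(j + 4)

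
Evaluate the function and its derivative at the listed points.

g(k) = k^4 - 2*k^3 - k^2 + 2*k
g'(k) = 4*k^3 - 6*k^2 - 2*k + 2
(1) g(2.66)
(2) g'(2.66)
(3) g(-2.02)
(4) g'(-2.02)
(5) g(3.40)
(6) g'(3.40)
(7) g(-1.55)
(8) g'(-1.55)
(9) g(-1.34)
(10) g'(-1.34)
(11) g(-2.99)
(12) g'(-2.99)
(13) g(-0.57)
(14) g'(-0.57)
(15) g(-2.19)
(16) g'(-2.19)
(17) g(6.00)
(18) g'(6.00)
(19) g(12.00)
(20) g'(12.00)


(1) = 10.67
(2) = 29.51
(3) = 25.01
(4) = -51.41
(5) = 50.27
(6) = 83.06
(7) = 7.72
(8) = -24.21
(9) = 3.56
(10) = -15.72
(11) = 118.47
(12) = -152.58
(13) = -0.99
(14) = 0.45
(15) = 34.83
(16) = -64.41
(17) = 840.00
(18) = 638.00
(19) = 17160.00
(20) = 6026.00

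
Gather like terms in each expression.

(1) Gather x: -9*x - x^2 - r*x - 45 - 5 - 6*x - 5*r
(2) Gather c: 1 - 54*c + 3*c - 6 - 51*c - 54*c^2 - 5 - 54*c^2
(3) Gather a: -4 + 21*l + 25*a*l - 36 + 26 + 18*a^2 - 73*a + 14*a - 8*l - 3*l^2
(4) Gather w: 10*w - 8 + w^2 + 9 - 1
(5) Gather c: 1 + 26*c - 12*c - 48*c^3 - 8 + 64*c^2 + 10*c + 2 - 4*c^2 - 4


(1) = -5*r - x^2 + x*(-r - 15) - 50
(2) = -108*c^2 - 102*c - 10
(3) = 18*a^2 + a*(25*l - 59) - 3*l^2 + 13*l - 14
(4) = w^2 + 10*w
(5) = -48*c^3 + 60*c^2 + 24*c - 9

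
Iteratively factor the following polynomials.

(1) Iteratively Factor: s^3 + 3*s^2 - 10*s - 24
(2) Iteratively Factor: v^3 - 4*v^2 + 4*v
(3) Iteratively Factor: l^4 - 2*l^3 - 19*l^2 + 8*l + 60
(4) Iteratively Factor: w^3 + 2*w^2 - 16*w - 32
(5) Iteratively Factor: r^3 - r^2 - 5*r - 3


(1) = (s - 3)*(s^2 + 6*s + 8) = (s - 3)*(s + 4)*(s + 2)
(2) = (v - 2)*(v^2 - 2*v) = (v - 2)^2*(v)
(3) = (l - 5)*(l^3 + 3*l^2 - 4*l - 12) = (l - 5)*(l + 2)*(l^2 + l - 6) = (l - 5)*(l + 2)*(l + 3)*(l - 2)
(4) = (w + 4)*(w^2 - 2*w - 8) = (w + 2)*(w + 4)*(w - 4)
(5) = (r + 1)*(r^2 - 2*r - 3) = (r + 1)^2*(r - 3)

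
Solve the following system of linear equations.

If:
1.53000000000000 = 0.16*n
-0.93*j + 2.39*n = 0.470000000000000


Then:
j = 24.07
n = 9.56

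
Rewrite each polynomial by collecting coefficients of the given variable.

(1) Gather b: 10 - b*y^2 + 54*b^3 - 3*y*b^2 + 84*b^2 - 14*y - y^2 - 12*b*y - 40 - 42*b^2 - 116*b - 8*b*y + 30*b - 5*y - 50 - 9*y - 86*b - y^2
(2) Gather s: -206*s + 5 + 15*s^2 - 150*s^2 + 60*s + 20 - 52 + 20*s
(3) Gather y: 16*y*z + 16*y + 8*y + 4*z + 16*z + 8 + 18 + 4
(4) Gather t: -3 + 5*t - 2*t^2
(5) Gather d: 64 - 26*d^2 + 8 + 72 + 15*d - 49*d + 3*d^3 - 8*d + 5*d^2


(1) = 54*b^3 + b^2*(42 - 3*y) + b*(-y^2 - 20*y - 172) - 2*y^2 - 28*y - 80
(2) = -135*s^2 - 126*s - 27
(3) = y*(16*z + 24) + 20*z + 30
(4) = -2*t^2 + 5*t - 3
(5) = 3*d^3 - 21*d^2 - 42*d + 144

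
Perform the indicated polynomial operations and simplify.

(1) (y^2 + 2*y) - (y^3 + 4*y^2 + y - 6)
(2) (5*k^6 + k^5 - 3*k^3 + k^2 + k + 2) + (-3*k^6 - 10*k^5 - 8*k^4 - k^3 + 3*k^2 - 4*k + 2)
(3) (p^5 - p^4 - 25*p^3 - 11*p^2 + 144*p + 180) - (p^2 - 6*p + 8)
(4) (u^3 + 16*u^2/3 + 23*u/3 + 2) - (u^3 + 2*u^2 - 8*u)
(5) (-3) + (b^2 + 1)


(1) = -y^3 - 3*y^2 + y + 6
(2) = 2*k^6 - 9*k^5 - 8*k^4 - 4*k^3 + 4*k^2 - 3*k + 4
(3) = p^5 - p^4 - 25*p^3 - 12*p^2 + 150*p + 172
(4) = 10*u^2/3 + 47*u/3 + 2
(5) = b^2 - 2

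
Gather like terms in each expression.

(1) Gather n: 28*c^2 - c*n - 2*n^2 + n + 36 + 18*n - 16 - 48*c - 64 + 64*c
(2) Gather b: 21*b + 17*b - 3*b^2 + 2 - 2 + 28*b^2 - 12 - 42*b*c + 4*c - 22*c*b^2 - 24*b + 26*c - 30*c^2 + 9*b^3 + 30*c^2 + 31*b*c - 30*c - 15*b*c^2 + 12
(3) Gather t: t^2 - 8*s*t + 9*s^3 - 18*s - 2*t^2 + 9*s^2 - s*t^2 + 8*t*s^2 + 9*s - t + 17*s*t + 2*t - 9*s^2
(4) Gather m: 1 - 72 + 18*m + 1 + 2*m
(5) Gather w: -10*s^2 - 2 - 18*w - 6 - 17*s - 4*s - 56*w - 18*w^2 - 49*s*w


(1) = 28*c^2 + 16*c - 2*n^2 + n*(19 - c) - 44
(2) = 9*b^3 + b^2*(25 - 22*c) + b*(-15*c^2 - 11*c + 14)
(3) = 9*s^3 - 9*s + t^2*(-s - 1) + t*(8*s^2 + 9*s + 1)
(4) = 20*m - 70
(5) = -10*s^2 - 21*s - 18*w^2 + w*(-49*s - 74) - 8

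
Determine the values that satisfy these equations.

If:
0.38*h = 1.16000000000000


Then:
h = 3.05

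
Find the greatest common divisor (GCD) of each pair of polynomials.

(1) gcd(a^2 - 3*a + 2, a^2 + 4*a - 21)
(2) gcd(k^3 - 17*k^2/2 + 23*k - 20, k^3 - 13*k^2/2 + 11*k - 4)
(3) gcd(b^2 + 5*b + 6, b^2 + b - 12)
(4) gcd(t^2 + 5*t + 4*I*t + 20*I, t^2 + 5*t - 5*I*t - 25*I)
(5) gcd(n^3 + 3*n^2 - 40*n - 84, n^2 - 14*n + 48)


(1) = gcd((a - 2)*(a - 1), (a - 3)*(a + 7)) = 1
(2) = k^2 - 6*k + 8
(3) = gcd((b + 2)*(b + 3), (b - 3)*(b + 4)) = 1
(4) = gcd((t + 5)*(t + 4*I), (t + 5)*(t - 5*I)) = t + 5
(5) = gcd((n - 6)*(n + 2)*(n + 7), (n - 8)*(n - 6)) = n - 6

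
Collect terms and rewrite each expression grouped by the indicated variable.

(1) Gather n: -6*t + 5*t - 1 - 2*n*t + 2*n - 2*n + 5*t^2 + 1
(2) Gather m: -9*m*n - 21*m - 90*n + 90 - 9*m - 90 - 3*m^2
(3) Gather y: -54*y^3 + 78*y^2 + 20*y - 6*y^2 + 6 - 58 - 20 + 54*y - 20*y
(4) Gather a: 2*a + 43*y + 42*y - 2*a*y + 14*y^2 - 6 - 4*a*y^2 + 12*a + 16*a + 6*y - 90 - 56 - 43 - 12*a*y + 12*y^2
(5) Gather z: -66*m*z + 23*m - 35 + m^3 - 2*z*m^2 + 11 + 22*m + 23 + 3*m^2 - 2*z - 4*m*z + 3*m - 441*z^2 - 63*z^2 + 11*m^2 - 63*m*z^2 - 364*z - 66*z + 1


(1) = -2*n*t + 5*t^2 - t
(2) = -3*m^2 + m*(-9*n - 30) - 90*n
(3) = -54*y^3 + 72*y^2 + 54*y - 72
(4) = a*(-4*y^2 - 14*y + 30) + 26*y^2 + 91*y - 195
(5) = m^3 + 14*m^2 + 48*m + z^2*(-63*m - 504) + z*(-2*m^2 - 70*m - 432)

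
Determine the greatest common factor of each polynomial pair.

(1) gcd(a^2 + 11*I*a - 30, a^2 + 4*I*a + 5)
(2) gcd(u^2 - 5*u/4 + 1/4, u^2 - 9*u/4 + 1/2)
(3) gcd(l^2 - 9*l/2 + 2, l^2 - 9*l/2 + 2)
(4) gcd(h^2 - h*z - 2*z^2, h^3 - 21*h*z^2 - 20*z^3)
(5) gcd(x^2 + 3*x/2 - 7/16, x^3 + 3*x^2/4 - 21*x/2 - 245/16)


(1) = gcd((a + 5*I)*(a + 6*I), (a - I)*(a + 5*I)) = a + 5*I
(2) = gcd((u - 1)*(u - 1/4), (u - 2)*(u - 1/4)) = u - 1/4
(3) = l^2 - 9*l/2 + 2
(4) = h + z
(5) = x + 7/4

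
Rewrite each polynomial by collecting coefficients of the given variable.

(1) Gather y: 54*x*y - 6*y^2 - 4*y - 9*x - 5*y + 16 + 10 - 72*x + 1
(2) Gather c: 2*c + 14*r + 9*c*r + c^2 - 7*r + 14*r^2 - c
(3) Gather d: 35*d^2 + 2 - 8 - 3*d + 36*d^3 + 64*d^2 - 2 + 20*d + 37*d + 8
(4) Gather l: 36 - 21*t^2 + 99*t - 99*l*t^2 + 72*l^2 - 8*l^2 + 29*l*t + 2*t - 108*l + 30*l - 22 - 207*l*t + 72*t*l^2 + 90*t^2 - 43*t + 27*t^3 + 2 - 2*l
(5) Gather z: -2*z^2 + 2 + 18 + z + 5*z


(1) = -81*x - 6*y^2 + y*(54*x - 9) + 27
(2) = c^2 + c*(9*r + 1) + 14*r^2 + 7*r
(3) = 36*d^3 + 99*d^2 + 54*d
(4) = l^2*(72*t + 64) + l*(-99*t^2 - 178*t - 80) + 27*t^3 + 69*t^2 + 58*t + 16
(5) = -2*z^2 + 6*z + 20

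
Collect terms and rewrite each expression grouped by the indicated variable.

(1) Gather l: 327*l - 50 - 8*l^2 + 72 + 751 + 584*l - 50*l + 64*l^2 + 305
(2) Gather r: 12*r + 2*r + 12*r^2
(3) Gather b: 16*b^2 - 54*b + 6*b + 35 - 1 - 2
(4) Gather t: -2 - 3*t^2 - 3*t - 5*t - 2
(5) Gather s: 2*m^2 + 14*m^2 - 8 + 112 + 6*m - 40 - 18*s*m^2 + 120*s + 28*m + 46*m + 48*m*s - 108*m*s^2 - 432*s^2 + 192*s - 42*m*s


(1) = 56*l^2 + 861*l + 1078
(2) = 12*r^2 + 14*r
(3) = 16*b^2 - 48*b + 32
(4) = -3*t^2 - 8*t - 4
(5) = 16*m^2 + 80*m + s^2*(-108*m - 432) + s*(-18*m^2 + 6*m + 312) + 64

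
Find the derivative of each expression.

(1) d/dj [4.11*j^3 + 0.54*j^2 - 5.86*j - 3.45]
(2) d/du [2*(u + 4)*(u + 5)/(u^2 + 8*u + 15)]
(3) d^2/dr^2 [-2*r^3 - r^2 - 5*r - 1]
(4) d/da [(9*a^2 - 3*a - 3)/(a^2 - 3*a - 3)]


(1) = 12.33*j^2 + 1.08*j - 5.86
(2) = -2/(u^2 + 6*u + 9)
(3) = -12*r - 2
(4) = 24*a*(-a - 2)/(a^4 - 6*a^3 + 3*a^2 + 18*a + 9)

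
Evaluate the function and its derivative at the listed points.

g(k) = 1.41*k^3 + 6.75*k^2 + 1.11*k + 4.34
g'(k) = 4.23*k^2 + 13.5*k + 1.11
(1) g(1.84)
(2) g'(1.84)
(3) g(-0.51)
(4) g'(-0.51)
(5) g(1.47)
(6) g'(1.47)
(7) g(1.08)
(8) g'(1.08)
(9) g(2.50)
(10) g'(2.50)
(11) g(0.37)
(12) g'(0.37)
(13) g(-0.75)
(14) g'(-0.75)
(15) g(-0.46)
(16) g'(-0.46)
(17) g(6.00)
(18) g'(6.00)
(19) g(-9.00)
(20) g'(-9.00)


(1) = 38.02
(2) = 40.27
(3) = 5.34
(4) = -4.67
(5) = 25.04
(6) = 30.10
(7) = 15.19
(8) = 20.62
(9) = 71.33
(10) = 61.30
(11) = 5.75
(12) = 6.68
(13) = 6.71
(14) = -6.64
(15) = 5.12
(16) = -4.20
(17) = 558.56
(18) = 234.39
(19) = -486.79
(20) = 222.24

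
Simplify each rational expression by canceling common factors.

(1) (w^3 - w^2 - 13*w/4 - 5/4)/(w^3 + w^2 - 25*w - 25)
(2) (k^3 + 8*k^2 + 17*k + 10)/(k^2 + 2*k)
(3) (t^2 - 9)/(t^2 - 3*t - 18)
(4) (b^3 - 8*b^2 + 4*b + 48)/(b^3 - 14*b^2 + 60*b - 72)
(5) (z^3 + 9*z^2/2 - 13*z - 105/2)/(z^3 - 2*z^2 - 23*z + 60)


(1) = (4*w^2 - 8*w - 5)/(4*w^2 - 100)
(2) = (k^2 + 6*k + 5)/k
(3) = (t - 3)/(t - 6)
(4) = (b^2 - 2*b - 8)/(b^2 - 8*b + 12)
(5) = (2*z^2 - z - 21)/(2*z^2 - 14*z + 24)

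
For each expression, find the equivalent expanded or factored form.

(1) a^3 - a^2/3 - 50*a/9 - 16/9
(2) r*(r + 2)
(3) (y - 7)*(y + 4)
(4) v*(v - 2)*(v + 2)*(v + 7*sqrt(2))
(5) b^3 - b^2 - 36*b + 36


(1) = (a - 8/3)*(a + 1/3)*(a + 2)
(2) = r^2 + 2*r
(3) = y^2 - 3*y - 28
(4) = v^4 + 7*sqrt(2)*v^3 - 4*v^2 - 28*sqrt(2)*v
(5) = (b - 6)*(b - 1)*(b + 6)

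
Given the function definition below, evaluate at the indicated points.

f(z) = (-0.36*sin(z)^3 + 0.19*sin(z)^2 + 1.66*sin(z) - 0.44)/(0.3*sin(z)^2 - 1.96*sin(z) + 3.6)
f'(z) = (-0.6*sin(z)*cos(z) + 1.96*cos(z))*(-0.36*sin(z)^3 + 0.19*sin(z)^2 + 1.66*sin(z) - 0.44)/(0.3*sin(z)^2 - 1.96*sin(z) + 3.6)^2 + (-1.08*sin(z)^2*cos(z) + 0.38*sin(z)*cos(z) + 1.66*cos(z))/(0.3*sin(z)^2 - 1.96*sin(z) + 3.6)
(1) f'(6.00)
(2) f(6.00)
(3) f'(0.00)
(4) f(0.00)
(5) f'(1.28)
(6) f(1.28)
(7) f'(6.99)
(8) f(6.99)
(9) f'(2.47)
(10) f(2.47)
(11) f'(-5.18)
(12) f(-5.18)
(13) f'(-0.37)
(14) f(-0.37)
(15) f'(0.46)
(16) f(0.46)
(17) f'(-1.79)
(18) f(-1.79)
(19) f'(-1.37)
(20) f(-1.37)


(1) = 0.23
(2) = -0.21
(3) = 0.39
(4) = -0.12
(5) = 0.25
(6) = 0.50
(7) = 0.57
(8) = 0.25
(9) = -0.58
(10) = 0.23
(11) = 0.38
(12) = 0.45
(13) = 0.19
(14) = -0.23
(15) = 0.58
(16) = 0.11
(17) = 0.02
(18) = -0.27
(19) = -0.01
(20) = -0.27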